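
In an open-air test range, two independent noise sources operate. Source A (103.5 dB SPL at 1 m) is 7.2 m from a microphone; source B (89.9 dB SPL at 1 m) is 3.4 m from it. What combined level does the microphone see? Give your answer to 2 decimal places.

87.13 dB SPL

At the listener: L_A = 103.5 − 20·log₁₀(7.2) = 86.353 dB; L_B = 89.9 − 20·log₁₀(3.4) = 79.270 dB.
Combined: 10·log₁₀(10^(86.353/10)+10^(79.270/10)) = 87.13 dB SPL.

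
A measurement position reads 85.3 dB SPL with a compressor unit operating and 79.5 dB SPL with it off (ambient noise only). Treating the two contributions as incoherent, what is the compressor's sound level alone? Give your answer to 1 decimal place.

84.0 dB SPL

Subtract intensities: L_src = 10·log₁₀(10^(L_total/10) − 10^(L_bg/10)).
L_src = 10·log₁₀(10^(85.3/10) − 10^(79.5/10)) = 10·log₁₀(249700000) = 84.0 dB SPL.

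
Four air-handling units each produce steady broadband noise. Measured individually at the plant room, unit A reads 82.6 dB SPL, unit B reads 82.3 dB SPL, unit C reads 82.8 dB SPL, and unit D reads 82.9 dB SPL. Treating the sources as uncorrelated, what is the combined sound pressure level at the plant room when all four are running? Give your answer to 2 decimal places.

88.68 dB SPL

Add the sources as powers (linear), then convert back to dB:
L_total = 10·log₁₀(10^(82.6/10) + 10^(82.3/10) + 10^(82.8/10) + 10^(82.9/10)) = 10·log₁₀(737300000) = 88.68 dB SPL.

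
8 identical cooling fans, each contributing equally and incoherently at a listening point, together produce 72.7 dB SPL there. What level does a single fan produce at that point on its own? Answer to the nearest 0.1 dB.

8 equal incoherent sources add 10·log₁₀(8) = 9.03 dB over one source.
L_one = 72.7 − 9.03 = 63.7 dB SPL.

63.7 dB SPL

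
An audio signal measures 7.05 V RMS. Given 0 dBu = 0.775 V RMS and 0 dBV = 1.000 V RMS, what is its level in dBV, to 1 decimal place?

+17.0 dBV

dBV = 20·log₁₀(V / 1.000 V).
20·log₁₀(7.05/1.000) = +17.0 dBV.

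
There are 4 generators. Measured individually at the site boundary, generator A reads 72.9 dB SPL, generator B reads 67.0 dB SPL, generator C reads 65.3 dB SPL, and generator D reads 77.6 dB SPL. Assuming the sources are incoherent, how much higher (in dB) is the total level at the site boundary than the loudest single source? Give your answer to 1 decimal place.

Incoherent sources sum as intensities:
L_total = 10·log₁₀(10^(72.9/10) + 10^(67.0/10) + 10^(65.3/10) + 10^(77.6/10)) = 79.32 dB SPL.
Excess over the loudest (77.6 dB): 79.32 − 77.6 = 1.7 dB.

1.7 dB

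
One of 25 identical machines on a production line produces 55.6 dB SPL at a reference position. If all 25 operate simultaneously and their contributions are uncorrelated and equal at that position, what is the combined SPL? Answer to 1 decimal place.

69.6 dB SPL

25 equal incoherent sources raise the level by 10·log₁₀(25) = 13.98 dB.
L_total = 55.6 + 13.98 = 69.6 dB SPL.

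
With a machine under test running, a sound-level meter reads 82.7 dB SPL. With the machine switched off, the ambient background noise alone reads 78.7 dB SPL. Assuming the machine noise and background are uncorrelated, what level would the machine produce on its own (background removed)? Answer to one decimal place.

80.5 dB SPL

Remove the background by subtracting linear intensities:
L_src = 10·log₁₀(10^(82.7/10) − 10^(78.7/10)) = 10·log₁₀(112100000) = 80.5 dB SPL.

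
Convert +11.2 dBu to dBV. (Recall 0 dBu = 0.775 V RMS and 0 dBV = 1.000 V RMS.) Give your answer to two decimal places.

The offset between the scales is 20·log₁₀(0.775/1.000) = −2.214 dB.
So dBV = +11.2 − 2.214 = +8.99 dBV.

+8.99 dBV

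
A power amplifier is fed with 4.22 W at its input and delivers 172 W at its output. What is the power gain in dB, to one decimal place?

Power is a power quantity, so gain = 10·log₁₀(P_out/P_in).
10·log₁₀(172/4.22) = 10·log₁₀(40.76) = 16.1 dB.

16.1 dB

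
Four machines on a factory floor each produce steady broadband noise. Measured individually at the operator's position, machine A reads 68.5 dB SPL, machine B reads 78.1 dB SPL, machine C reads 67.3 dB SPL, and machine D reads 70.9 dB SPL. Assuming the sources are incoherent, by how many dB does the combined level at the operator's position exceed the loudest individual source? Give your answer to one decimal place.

1.4 dB

Uncorrelated sources add in intensity (power), not in dB.
L_total = 10·log₁₀(10^(68.5/10) + 10^(78.1/10) + 10^(67.3/10) + 10^(70.9/10)) = 79.51 dB SPL.
Excess over the loudest (78.1 dB): 79.51 − 78.1 = 1.4 dB.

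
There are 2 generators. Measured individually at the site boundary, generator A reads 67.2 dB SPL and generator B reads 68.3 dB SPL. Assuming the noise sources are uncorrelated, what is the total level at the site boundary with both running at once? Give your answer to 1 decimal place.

70.8 dB SPL

Incoherent sources sum as intensities:
L_total = 10·log₁₀(10^(67.2/10) + 10^(68.3/10)) = 10·log₁₀(12010000) = 70.8 dB SPL.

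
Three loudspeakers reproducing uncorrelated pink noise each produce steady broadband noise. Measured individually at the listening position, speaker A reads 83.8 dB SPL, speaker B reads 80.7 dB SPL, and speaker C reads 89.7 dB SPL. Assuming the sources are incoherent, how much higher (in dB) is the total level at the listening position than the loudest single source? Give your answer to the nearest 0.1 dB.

Uncorrelated sources add in intensity (power), not in dB.
L_total = 10·log₁₀(10^(83.8/10) + 10^(80.7/10) + 10^(89.7/10)) = 91.11 dB SPL.
Excess over the loudest (89.7 dB): 91.11 − 89.7 = 1.4 dB.

1.4 dB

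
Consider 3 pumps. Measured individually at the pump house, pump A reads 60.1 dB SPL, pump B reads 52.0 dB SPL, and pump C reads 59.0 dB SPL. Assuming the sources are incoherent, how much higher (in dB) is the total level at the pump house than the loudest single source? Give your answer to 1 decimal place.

Uncorrelated sources add in intensity (power), not in dB.
L_total = 10·log₁₀(10^(60.1/10) + 10^(52.0/10) + 10^(59.0/10)) = 62.96 dB SPL.
Excess over the loudest (60.1 dB): 62.96 − 60.1 = 2.9 dB.

2.9 dB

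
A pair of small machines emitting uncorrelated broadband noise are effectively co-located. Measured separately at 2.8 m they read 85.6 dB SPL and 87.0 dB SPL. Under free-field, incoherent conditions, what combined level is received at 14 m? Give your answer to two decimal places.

Combined at 2.8 m: 10·log₁₀(10^(85.6/10)+10^(87.0/10)) = 89.366 dB SPL.
Then apply −20·log₁₀(14/2.8) = -13.979 dB → 75.39 dB SPL.

75.39 dB SPL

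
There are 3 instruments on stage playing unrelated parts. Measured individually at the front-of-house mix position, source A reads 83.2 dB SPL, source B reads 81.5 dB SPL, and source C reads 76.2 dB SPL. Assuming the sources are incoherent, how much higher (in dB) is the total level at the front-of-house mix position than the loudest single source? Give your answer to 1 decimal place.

2.7 dB

Incoherent sources sum as intensities:
L_total = 10·log₁₀(10^(83.2/10) + 10^(81.5/10) + 10^(76.2/10)) = 85.93 dB SPL.
Excess over the loudest (83.2 dB): 85.93 − 83.2 = 2.7 dB.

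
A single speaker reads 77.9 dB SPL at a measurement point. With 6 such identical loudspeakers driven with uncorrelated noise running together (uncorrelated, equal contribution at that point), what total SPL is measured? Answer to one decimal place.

85.7 dB SPL

6 equal incoherent sources raise the level by 10·log₁₀(6) = 7.78 dB.
L_total = 77.9 + 7.78 = 85.7 dB SPL.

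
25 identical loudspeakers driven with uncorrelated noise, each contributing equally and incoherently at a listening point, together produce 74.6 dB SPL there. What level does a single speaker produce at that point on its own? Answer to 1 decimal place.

25 equal incoherent sources add 10·log₁₀(25) = 13.98 dB over one source.
L_one = 74.6 − 13.98 = 60.6 dB SPL.

60.6 dB SPL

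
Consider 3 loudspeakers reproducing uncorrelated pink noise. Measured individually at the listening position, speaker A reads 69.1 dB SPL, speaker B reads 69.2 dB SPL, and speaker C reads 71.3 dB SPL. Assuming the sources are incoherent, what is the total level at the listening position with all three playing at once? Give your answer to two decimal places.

74.76 dB SPL

Incoherent sources sum as intensities:
L_total = 10·log₁₀(10^(69.1/10) + 10^(69.2/10) + 10^(71.3/10)) = 10·log₁₀(29940000) = 74.76 dB SPL.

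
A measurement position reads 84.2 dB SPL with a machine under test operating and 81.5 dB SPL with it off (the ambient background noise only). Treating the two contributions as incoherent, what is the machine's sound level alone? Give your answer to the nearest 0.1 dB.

80.9 dB SPL

Background correction is a power subtraction:
L_src = 10·log₁₀(10^(84.2/10) − 10^(81.5/10)) = 10·log₁₀(121800000) = 80.9 dB SPL.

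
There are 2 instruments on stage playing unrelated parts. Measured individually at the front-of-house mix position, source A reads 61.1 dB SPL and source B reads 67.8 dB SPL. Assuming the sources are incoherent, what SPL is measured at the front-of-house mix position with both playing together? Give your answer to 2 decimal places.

68.64 dB SPL

Add the sources as powers (linear), then convert back to dB:
L_total = 10·log₁₀(10^(61.1/10) + 10^(67.8/10)) = 10·log₁₀(7314000) = 68.64 dB SPL.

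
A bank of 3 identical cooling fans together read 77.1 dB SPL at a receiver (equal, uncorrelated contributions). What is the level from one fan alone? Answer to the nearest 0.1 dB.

3 equal incoherent sources add 10·log₁₀(3) = 4.77 dB over one source.
L_one = 77.1 − 4.77 = 72.3 dB SPL.

72.3 dB SPL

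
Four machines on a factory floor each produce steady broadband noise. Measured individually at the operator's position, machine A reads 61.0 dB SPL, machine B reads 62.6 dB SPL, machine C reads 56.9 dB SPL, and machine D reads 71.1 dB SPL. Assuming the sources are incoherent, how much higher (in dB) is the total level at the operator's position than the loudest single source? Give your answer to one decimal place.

Add the sources as powers (linear), then convert back to dB:
L_total = 10·log₁₀(10^(61.0/10) + 10^(62.6/10) + 10^(56.9/10) + 10^(71.1/10)) = 72.16 dB SPL.
Excess over the loudest (71.1 dB): 72.16 − 71.1 = 1.1 dB.

1.1 dB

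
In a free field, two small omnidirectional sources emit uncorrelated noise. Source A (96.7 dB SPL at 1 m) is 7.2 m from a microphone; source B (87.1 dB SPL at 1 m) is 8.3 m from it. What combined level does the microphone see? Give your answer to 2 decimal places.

79.90 dB SPL

At the listener: L_A = 96.7 − 20·log₁₀(7.2) = 79.553 dB; L_B = 87.1 − 20·log₁₀(8.3) = 68.718 dB.
Combined: 10·log₁₀(10^(79.553/10)+10^(68.718/10)) = 79.90 dB SPL.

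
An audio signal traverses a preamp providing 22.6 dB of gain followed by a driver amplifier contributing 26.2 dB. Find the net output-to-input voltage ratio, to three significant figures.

275

Net gain = 22.6 + 26.2 = 48.8 dB.
Voltage ratio = 10^(48.8/20) = 275.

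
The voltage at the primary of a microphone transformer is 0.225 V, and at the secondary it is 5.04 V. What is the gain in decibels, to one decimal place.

Voltage ratio → dB uses the 20·log₁₀ form:
20·log₁₀(5.04/0.225) = 20·log₁₀(22.40) = 27.0 dB.

27.0 dB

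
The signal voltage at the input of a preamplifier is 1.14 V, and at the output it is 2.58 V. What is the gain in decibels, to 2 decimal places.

Voltage ratio → dB uses the 20·log₁₀ form:
20·log₁₀(2.58/1.14) = 20·log₁₀(2.263) = 7.09 dB.

7.09 dB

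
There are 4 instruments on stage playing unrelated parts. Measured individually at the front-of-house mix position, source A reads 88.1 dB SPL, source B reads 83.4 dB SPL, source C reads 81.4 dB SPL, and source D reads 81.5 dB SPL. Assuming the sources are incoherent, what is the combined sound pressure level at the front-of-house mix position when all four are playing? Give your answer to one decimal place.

90.6 dB SPL

Incoherent sources sum as intensities:
L_total = 10·log₁₀(10^(88.1/10) + 10^(83.4/10) + 10^(81.4/10) + 10^(81.5/10)) = 10·log₁₀(1144000000) = 90.6 dB SPL.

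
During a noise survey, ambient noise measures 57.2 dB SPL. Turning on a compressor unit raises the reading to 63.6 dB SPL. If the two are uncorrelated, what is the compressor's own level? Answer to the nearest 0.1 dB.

Subtract intensities: L_src = 10·log₁₀(10^(L_total/10) − 10^(L_bg/10)).
L_src = 10·log₁₀(10^(63.6/10) − 10^(57.2/10)) = 10·log₁₀(1766000) = 62.5 dB SPL.

62.5 dB SPL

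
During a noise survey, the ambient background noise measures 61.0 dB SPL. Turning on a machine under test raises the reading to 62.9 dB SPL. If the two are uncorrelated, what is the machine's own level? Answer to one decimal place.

58.4 dB SPL

Remove the background by subtracting linear intensities:
L_src = 10·log₁₀(10^(62.9/10) − 10^(61.0/10)) = 10·log₁₀(690900) = 58.4 dB SPL.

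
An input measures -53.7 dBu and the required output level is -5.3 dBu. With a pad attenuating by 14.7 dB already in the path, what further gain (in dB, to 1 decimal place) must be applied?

63.1 dB

The required make-up gain is the shortfall in the dB sum.
G = -5.3 − (-53.7) + 14.7 = 63.1 dB.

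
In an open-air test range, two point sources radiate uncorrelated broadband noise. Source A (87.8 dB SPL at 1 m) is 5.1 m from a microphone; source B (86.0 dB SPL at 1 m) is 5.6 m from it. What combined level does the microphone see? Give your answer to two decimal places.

75.55 dB SPL

At the listener: L_A = 87.8 − 20·log₁₀(5.1) = 73.649 dB; L_B = 86.0 − 20·log₁₀(5.6) = 71.036 dB.
Combined: 10·log₁₀(10^(73.649/10)+10^(71.036/10)) = 75.55 dB SPL.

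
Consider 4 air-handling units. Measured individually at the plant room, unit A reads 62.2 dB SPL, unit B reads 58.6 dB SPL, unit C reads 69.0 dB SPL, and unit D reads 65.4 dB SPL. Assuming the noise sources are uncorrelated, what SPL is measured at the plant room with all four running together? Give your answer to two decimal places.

Uncorrelated sources add in intensity (power), not in dB.
L_total = 10·log₁₀(10^(62.2/10) + 10^(58.6/10) + 10^(69.0/10) + 10^(65.4/10)) = 10·log₁₀(13790000) = 71.40 dB SPL.

71.40 dB SPL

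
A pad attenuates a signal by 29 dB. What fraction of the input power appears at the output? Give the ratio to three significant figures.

0.00126

Power ratio = 10^(dB/10).
10^(-29/10) = 10^(-2.900) = 0.00126.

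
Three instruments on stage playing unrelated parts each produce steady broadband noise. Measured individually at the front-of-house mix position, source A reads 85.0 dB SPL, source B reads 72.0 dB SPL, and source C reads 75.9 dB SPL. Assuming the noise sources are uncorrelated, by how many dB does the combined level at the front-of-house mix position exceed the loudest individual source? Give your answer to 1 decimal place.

0.7 dB

Incoherent sources sum as intensities:
L_total = 10·log₁₀(10^(85.0/10) + 10^(72.0/10) + 10^(75.9/10)) = 85.69 dB SPL.
Excess over the loudest (85.0 dB): 85.69 − 85.0 = 0.7 dB.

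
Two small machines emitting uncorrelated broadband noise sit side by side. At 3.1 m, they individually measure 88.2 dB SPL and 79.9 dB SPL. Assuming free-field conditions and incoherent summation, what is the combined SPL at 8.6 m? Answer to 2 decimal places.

79.94 dB SPL

Combined at 3.1 m: 10·log₁₀(10^(88.2/10)+10^(79.9/10)) = 88.799 dB SPL.
Then apply −20·log₁₀(8.6/3.1) = -8.863 dB → 79.94 dB SPL.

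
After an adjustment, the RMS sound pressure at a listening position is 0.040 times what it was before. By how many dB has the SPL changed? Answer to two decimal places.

-27.96 dB

SPL change from a pressure ratio uses the 20·log₁₀ form:
20·log₁₀(0.040) = -27.96 dB.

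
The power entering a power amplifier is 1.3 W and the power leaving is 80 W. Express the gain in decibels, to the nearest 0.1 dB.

17.9 dB

For a power ratio, dB = 10·log₁₀(P₂/P₁).
10·log₁₀(80/1.3) = 10·log₁₀(61.54) = 17.9 dB.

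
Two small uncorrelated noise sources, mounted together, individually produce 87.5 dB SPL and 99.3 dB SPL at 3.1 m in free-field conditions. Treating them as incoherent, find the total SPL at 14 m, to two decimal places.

86.48 dB SPL

Combined at 3.1 m: 10·log₁₀(10^(87.5/10)+10^(99.3/10)) = 99.578 dB SPL.
Then apply −20·log₁₀(14/3.1) = -13.095 dB → 86.48 dB SPL.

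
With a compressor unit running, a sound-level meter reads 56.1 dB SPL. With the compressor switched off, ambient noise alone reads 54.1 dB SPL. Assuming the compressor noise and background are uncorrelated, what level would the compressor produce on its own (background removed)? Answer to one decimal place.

51.8 dB SPL

Remove the background by subtracting linear intensities:
L_src = 10·log₁₀(10^(56.1/10) − 10^(54.1/10)) = 10·log₁₀(150300) = 51.8 dB SPL.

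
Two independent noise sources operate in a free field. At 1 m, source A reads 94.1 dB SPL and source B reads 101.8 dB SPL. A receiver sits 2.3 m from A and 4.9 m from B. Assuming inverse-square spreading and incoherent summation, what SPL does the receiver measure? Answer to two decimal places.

At the listener: L_A = 94.1 − 20·log₁₀(2.3) = 86.865 dB; L_B = 101.8 − 20·log₁₀(4.9) = 87.996 dB.
Combined: 10·log₁₀(10^(86.865/10)+10^(87.996/10)) = 90.48 dB SPL.

90.48 dB SPL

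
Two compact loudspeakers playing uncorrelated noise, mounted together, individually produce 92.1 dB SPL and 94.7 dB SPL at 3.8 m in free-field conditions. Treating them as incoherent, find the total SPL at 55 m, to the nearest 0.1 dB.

73.4 dB SPL

Combined at 3.8 m: 10·log₁₀(10^(92.1/10)+10^(94.7/10)) = 96.60 dB SPL.
Then apply −20·log₁₀(55/3.8) = -23.21 dB → 73.4 dB SPL.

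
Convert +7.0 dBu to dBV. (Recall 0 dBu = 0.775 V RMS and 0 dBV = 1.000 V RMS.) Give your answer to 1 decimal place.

+4.8 dBV

The offset between the scales is 20·log₁₀(0.775/1.000) = −2.214 dB.
So dBV = +7.0 − 2.214 = +4.8 dBV.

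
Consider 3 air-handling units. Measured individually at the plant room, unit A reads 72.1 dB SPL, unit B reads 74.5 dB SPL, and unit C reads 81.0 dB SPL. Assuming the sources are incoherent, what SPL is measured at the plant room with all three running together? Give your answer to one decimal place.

Uncorrelated sources add in intensity (power), not in dB.
L_total = 10·log₁₀(10^(72.1/10) + 10^(74.5/10) + 10^(81.0/10)) = 10·log₁₀(170300000) = 82.3 dB SPL.

82.3 dB SPL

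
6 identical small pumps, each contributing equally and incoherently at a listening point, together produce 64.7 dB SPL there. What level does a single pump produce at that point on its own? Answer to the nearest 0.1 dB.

6 equal incoherent sources add 10·log₁₀(6) = 7.78 dB over one source.
L_one = 64.7 − 7.78 = 56.9 dB SPL.

56.9 dB SPL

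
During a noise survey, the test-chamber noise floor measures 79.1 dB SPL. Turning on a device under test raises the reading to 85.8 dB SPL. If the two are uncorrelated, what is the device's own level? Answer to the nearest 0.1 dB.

Subtract intensities: L_src = 10·log₁₀(10^(L_total/10) − 10^(L_bg/10)).
L_src = 10·log₁₀(10^(85.8/10) − 10^(79.1/10)) = 10·log₁₀(298900000) = 84.8 dB SPL.

84.8 dB SPL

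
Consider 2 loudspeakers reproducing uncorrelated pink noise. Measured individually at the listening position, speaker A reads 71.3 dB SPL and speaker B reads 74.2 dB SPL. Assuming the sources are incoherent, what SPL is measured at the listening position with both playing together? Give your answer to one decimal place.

76.0 dB SPL

Incoherent sources sum as intensities:
L_total = 10·log₁₀(10^(71.3/10) + 10^(74.2/10)) = 10·log₁₀(39790000) = 76.0 dB SPL.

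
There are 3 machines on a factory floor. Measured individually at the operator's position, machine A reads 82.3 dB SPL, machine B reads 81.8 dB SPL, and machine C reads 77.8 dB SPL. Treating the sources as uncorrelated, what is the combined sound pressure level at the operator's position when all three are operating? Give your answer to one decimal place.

85.8 dB SPL

Incoherent sources sum as intensities:
L_total = 10·log₁₀(10^(82.3/10) + 10^(81.8/10) + 10^(77.8/10)) = 10·log₁₀(381400000) = 85.8 dB SPL.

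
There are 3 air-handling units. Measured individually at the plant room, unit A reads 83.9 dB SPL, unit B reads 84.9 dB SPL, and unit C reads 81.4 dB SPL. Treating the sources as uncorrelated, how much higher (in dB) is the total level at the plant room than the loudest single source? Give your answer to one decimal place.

Uncorrelated sources add in intensity (power), not in dB.
L_total = 10·log₁₀(10^(83.9/10) + 10^(84.9/10) + 10^(81.4/10)) = 88.40 dB SPL.
Excess over the loudest (84.9 dB): 88.40 − 84.9 = 3.5 dB.

3.5 dB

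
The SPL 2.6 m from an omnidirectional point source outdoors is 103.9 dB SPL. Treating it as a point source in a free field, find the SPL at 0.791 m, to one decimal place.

114.2 dB SPL

Inverse-square spreading gives ΔL = −20·log₁₀(d₂/d₁).
ΔL = −20·log₁₀(0.791/2.6) = 10.34 dB, so L₂ = 103.9 + (10.34) = 114.2 dB SPL.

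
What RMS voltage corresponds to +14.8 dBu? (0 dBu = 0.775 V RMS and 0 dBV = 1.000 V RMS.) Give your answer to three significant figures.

V = 0.775 V × 10^(+14.8/20).
= 0.775 × 5.495 = 4.26 V.

4.26 V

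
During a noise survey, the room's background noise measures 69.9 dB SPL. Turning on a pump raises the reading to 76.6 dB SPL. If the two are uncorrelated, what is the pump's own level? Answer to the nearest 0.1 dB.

Background correction is a power subtraction:
L_src = 10·log₁₀(10^(76.6/10) − 10^(69.9/10)) = 10·log₁₀(35940000) = 75.6 dB SPL.

75.6 dB SPL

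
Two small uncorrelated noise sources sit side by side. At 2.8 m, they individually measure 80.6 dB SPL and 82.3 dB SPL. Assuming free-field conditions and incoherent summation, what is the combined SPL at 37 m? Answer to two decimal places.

62.12 dB SPL

Combined at 2.8 m: 10·log₁₀(10^(80.6/10)+10^(82.3/10)) = 84.543 dB SPL.
Then apply −20·log₁₀(37/2.8) = -22.421 dB → 62.12 dB SPL.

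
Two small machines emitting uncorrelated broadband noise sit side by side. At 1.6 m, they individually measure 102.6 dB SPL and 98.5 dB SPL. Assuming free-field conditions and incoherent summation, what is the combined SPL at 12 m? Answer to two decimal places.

Combined at 1.6 m: 10·log₁₀(10^(102.6/10)+10^(98.5/10)) = 104.027 dB SPL.
Then apply −20·log₁₀(12/1.6) = -17.501 dB → 86.53 dB SPL.

86.53 dB SPL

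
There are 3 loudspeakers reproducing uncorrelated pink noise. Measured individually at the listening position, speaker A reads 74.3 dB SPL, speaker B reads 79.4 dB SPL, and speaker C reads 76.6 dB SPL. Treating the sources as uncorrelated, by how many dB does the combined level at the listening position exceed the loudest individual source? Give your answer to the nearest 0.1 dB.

Uncorrelated sources add in intensity (power), not in dB.
L_total = 10·log₁₀(10^(74.3/10) + 10^(79.4/10) + 10^(76.6/10)) = 82.03 dB SPL.
Excess over the loudest (79.4 dB): 82.03 − 79.4 = 2.6 dB.

2.6 dB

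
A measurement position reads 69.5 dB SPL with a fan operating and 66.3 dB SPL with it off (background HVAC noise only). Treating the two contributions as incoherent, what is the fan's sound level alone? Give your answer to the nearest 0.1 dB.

Remove the background by subtracting linear intensities:
L_src = 10·log₁₀(10^(69.5/10) − 10^(66.3/10)) = 10·log₁₀(4647000) = 66.7 dB SPL.

66.7 dB SPL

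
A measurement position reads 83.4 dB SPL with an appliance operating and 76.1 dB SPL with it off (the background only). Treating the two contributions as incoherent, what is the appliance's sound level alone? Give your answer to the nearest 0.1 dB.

Remove the background by subtracting linear intensities:
L_src = 10·log₁₀(10^(83.4/10) − 10^(76.1/10)) = 10·log₁₀(178000000) = 82.5 dB SPL.

82.5 dB SPL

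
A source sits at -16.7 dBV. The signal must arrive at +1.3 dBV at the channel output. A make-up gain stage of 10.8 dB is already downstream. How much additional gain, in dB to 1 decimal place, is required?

The required make-up gain is the shortfall in the dB sum.
G = +1.3 − (-16.7) − 10.8 = 7.2 dB.

7.2 dB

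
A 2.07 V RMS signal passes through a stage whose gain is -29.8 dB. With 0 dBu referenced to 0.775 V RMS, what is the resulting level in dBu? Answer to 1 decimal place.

Input level: 20·log₁₀(2.07/0.775) = 8.53 dBu.
Output: 8.53 − 29.8 = -21.3 dBu.

-21.3 dBu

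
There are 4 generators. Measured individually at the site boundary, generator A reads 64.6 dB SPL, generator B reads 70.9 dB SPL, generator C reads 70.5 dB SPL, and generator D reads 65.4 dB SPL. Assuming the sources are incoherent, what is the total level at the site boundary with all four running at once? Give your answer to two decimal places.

74.75 dB SPL

Incoherent sources sum as intensities:
L_total = 10·log₁₀(10^(64.6/10) + 10^(70.9/10) + 10^(70.5/10) + 10^(65.4/10)) = 10·log₁₀(29870000) = 74.75 dB SPL.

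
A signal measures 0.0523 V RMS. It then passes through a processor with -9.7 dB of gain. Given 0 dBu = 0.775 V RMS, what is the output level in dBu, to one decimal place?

-33.1 dBu

Input level: 20·log₁₀(0.0523/0.775) = -23.42 dBu.
Output: -23.42 − 9.7 = -33.1 dBu.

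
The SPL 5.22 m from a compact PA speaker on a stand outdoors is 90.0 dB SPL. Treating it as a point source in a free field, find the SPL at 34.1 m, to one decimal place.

For a point source in a free field, ΔL = −20·log₁₀(d₂/d₁).
ΔL = −20·log₁₀(34.1/5.22) = -16.30 dB, so L₂ = 90.0 + (-16.30) = 73.7 dB SPL.

73.7 dB SPL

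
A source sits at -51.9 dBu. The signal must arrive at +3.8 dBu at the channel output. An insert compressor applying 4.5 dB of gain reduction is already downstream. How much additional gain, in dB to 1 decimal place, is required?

The required make-up gain is the shortfall in the dB sum.
G = +3.8 − (-51.9) + 4.5 = 60.2 dB.

60.2 dB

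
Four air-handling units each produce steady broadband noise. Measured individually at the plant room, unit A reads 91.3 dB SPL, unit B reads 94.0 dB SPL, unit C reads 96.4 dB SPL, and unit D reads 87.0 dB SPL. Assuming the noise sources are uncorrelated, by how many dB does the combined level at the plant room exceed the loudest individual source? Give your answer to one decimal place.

3.0 dB

Incoherent sources sum as intensities:
L_total = 10·log₁₀(10^(91.3/10) + 10^(94.0/10) + 10^(96.4/10) + 10^(87.0/10)) = 99.41 dB SPL.
Excess over the loudest (96.4 dB): 99.41 − 96.4 = 3.0 dB.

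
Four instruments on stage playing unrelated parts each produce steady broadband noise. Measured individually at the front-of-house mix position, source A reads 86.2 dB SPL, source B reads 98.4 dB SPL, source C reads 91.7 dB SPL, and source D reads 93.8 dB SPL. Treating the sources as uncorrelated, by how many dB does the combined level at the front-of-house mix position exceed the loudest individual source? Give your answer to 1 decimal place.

2.1 dB

Incoherent sources sum as intensities:
L_total = 10·log₁₀(10^(86.2/10) + 10^(98.4/10) + 10^(91.7/10) + 10^(93.8/10)) = 100.50 dB SPL.
Excess over the loudest (98.4 dB): 100.50 − 98.4 = 2.1 dB.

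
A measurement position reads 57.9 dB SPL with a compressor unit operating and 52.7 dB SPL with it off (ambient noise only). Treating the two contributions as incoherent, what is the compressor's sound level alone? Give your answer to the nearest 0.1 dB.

56.3 dB SPL

Background correction is a power subtraction:
L_src = 10·log₁₀(10^(57.9/10) − 10^(52.7/10)) = 10·log₁₀(430400) = 56.3 dB SPL.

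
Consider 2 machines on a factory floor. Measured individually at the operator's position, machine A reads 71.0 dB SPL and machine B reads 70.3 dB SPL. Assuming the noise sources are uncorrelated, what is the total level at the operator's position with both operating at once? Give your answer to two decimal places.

73.67 dB SPL

Add the sources as powers (linear), then convert back to dB:
L_total = 10·log₁₀(10^(71.0/10) + 10^(70.3/10)) = 10·log₁₀(23300000) = 73.67 dB SPL.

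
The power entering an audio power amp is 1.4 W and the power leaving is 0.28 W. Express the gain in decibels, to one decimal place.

-7.0 dB

Power is a power quantity, so gain = 10·log₁₀(P_out/P_in).
10·log₁₀(0.28/1.4) = 10·log₁₀(0.2000) = -7.0 dB.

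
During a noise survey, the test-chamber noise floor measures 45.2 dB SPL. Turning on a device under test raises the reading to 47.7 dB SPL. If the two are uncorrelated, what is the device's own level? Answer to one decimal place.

Subtract intensities: L_src = 10·log₁₀(10^(L_total/10) − 10^(L_bg/10)).
L_src = 10·log₁₀(10^(47.7/10) − 10^(45.2/10)) = 10·log₁₀(25770) = 44.1 dB SPL.

44.1 dB SPL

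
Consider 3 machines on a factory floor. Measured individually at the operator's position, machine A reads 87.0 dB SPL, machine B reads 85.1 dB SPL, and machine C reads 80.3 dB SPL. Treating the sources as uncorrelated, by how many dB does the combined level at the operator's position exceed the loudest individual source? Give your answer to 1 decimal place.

2.7 dB

Incoherent sources sum as intensities:
L_total = 10·log₁₀(10^(87.0/10) + 10^(85.1/10) + 10^(80.3/10)) = 89.69 dB SPL.
Excess over the loudest (87.0 dB): 89.69 − 87.0 = 2.7 dB.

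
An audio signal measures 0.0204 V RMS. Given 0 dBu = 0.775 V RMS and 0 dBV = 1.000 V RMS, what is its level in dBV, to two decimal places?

-33.81 dBV

dBV = 20·log₁₀(V / 1.000 V).
20·log₁₀(0.0204/1.000) = -33.81 dBV.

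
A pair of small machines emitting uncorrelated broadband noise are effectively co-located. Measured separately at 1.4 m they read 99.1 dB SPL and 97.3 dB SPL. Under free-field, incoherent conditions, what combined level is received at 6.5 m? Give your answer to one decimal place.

88.0 dB SPL

Combined at 1.4 m: 10·log₁₀(10^(99.1/10)+10^(97.3/10)) = 101.30 dB SPL.
Then apply −20·log₁₀(6.5/1.4) = -13.34 dB → 88.0 dB SPL.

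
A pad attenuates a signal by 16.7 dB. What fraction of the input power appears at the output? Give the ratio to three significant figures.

0.0214

Power ratio = 10^(dB/10).
10^(-16.7/10) = 10^(-1.670) = 0.0214.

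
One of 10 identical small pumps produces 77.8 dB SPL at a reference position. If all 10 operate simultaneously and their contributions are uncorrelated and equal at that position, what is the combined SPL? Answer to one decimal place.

10 equal incoherent sources raise the level by 10·log₁₀(10) = 10.00 dB.
L_total = 77.8 + 10.00 = 87.8 dB SPL.

87.8 dB SPL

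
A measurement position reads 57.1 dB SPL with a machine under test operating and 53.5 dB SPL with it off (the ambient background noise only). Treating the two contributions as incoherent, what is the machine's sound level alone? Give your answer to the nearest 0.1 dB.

Background correction is a power subtraction:
L_src = 10·log₁₀(10^(57.1/10) − 10^(53.5/10)) = 10·log₁₀(289000) = 54.6 dB SPL.

54.6 dB SPL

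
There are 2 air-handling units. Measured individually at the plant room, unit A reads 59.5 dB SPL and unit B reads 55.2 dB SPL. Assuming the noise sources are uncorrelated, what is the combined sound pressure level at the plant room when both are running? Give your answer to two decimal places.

Add the sources as powers (linear), then convert back to dB:
L_total = 10·log₁₀(10^(59.5/10) + 10^(55.2/10)) = 10·log₁₀(1222000) = 60.87 dB SPL.

60.87 dB SPL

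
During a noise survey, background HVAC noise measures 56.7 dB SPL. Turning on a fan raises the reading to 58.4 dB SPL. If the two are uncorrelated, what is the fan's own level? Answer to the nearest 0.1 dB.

53.5 dB SPL

Background correction is a power subtraction:
L_src = 10·log₁₀(10^(58.4/10) − 10^(56.7/10)) = 10·log₁₀(224100) = 53.5 dB SPL.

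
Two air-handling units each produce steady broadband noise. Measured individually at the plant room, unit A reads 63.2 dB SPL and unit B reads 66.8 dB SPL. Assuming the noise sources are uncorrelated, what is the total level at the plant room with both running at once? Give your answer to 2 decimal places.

Uncorrelated sources add in intensity (power), not in dB.
L_total = 10·log₁₀(10^(63.2/10) + 10^(66.8/10)) = 10·log₁₀(6876000) = 68.37 dB SPL.

68.37 dB SPL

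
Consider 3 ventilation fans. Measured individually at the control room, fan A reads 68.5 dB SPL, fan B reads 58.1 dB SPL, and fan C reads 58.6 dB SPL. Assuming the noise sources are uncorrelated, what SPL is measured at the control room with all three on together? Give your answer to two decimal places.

Incoherent sources sum as intensities:
L_total = 10·log₁₀(10^(68.5/10) + 10^(58.1/10) + 10^(58.6/10)) = 10·log₁₀(8450000) = 69.27 dB SPL.

69.27 dB SPL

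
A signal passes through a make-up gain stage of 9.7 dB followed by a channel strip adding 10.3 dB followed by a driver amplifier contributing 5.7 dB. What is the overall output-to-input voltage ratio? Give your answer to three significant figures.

Net gain = 9.7 + 10.3 + 5.7 = 25.7 dB.
Voltage ratio = 10^(25.7/20) = 19.3.

19.3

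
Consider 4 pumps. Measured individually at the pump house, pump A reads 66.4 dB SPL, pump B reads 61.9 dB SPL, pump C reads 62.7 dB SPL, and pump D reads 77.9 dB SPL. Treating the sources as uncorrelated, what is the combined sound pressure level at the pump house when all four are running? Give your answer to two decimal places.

78.42 dB SPL

Uncorrelated sources add in intensity (power), not in dB.
L_total = 10·log₁₀(10^(66.4/10) + 10^(61.9/10) + 10^(62.7/10) + 10^(77.9/10)) = 10·log₁₀(69440000) = 78.42 dB SPL.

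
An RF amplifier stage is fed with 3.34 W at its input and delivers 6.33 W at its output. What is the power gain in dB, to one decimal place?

2.8 dB

Power ratio → dB uses the 10·log₁₀ form:
10·log₁₀(6.33/3.34) = 10·log₁₀(1.895) = 2.8 dB.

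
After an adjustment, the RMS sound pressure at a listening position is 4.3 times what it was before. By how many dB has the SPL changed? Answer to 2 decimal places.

12.67 dB

SPL change from a pressure ratio uses the 20·log₁₀ form:
20·log₁₀(4.3) = 12.67 dB.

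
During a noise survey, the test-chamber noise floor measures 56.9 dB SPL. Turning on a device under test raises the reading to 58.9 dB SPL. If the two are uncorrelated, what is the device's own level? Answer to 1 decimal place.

54.6 dB SPL

Background correction is a power subtraction:
L_src = 10·log₁₀(10^(58.9/10) − 10^(56.9/10)) = 10·log₁₀(286500) = 54.6 dB SPL.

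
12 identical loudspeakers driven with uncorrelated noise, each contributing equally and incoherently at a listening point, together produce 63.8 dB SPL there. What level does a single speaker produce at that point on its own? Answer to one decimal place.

53.0 dB SPL

12 equal incoherent sources add 10·log₁₀(12) = 10.79 dB over one source.
L_one = 63.8 − 10.79 = 53.0 dB SPL.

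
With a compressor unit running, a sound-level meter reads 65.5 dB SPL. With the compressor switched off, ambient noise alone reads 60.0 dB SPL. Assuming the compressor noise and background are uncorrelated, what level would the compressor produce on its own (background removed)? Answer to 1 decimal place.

64.1 dB SPL

Remove the background by subtracting linear intensities:
L_src = 10·log₁₀(10^(65.5/10) − 10^(60.0/10)) = 10·log₁₀(2548000) = 64.1 dB SPL.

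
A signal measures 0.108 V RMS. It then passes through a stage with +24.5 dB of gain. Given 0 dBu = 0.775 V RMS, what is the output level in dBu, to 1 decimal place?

+7.4 dBu

Input level: 20·log₁₀(0.108/0.775) = -17.12 dBu.
Output: -17.12 + 24.5 = +7.4 dBu.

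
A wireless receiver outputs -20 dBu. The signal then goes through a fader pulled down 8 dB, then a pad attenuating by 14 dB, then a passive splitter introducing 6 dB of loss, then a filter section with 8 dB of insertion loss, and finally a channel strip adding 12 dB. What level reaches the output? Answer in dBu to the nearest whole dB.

Cascaded gains and losses add directly in dB.
-20 − 8 − 14 − 6 − 8 + 12 = -44 dBu.

-44 dBu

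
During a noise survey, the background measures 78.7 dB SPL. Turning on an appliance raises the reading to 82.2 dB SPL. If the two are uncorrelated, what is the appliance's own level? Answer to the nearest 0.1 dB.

Remove the background by subtracting linear intensities:
L_src = 10·log₁₀(10^(82.2/10) − 10^(78.7/10)) = 10·log₁₀(91830000) = 79.6 dB SPL.

79.6 dB SPL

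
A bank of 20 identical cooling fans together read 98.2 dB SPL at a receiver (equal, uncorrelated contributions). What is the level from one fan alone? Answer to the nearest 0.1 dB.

20 equal incoherent sources add 10·log₁₀(20) = 13.01 dB over one source.
L_one = 98.2 − 13.01 = 85.2 dB SPL.

85.2 dB SPL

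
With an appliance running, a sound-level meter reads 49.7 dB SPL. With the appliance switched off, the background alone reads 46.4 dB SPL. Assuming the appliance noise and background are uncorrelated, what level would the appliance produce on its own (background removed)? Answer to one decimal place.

47.0 dB SPL

Subtract intensities: L_src = 10·log₁₀(10^(L_total/10) − 10^(L_bg/10)).
L_src = 10·log₁₀(10^(49.7/10) − 10^(46.4/10)) = 10·log₁₀(49670) = 47.0 dB SPL.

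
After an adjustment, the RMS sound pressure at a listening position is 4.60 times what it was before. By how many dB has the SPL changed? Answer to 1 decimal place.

SPL change from a pressure ratio uses the 20·log₁₀ form:
20·log₁₀(4.60) = 13.3 dB.

13.3 dB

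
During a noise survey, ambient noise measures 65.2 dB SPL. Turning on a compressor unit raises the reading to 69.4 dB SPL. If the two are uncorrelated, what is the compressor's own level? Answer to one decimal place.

67.3 dB SPL

Remove the background by subtracting linear intensities:
L_src = 10·log₁₀(10^(69.4/10) − 10^(65.2/10)) = 10·log₁₀(5398000) = 67.3 dB SPL.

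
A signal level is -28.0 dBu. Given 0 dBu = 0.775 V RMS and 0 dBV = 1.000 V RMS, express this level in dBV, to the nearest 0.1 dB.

The offset between the scales is 20·log₁₀(0.775/1.000) = −2.214 dB.
So dBV = -28.0 − 2.214 = -30.2 dBV.

-30.2 dBV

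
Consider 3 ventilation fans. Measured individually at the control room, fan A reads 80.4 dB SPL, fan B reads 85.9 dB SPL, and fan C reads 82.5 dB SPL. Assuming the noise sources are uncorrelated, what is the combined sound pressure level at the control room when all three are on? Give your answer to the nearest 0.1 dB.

Add the sources as powers (linear), then convert back to dB:
L_total = 10·log₁₀(10^(80.4/10) + 10^(85.9/10) + 10^(82.5/10)) = 10·log₁₀(676500000) = 88.3 dB SPL.

88.3 dB SPL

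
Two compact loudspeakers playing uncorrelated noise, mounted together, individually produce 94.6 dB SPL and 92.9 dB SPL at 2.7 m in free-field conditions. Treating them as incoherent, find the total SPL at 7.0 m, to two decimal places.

Combined at 2.7 m: 10·log₁₀(10^(94.6/10)+10^(92.9/10)) = 96.843 dB SPL.
Then apply −20·log₁₀(7.0/2.7) = -8.275 dB → 88.57 dB SPL.

88.57 dB SPL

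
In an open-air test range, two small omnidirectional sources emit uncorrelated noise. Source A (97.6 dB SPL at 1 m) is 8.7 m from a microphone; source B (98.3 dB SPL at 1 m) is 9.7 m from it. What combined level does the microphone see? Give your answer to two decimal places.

At the listener: L_A = 97.6 − 20·log₁₀(8.7) = 78.810 dB; L_B = 98.3 − 20·log₁₀(9.7) = 78.565 dB.
Combined: 10·log₁₀(10^(78.810/10)+10^(78.565/10)) = 81.70 dB SPL.

81.70 dB SPL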